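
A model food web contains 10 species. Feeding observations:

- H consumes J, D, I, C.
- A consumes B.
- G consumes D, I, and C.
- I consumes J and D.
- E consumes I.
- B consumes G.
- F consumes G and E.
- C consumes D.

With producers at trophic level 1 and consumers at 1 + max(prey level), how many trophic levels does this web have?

5

Producers (level 1): D, J.
D → C → G → B → A gives A level 5.
No species has a prey at level 5, so no species reaches level 6.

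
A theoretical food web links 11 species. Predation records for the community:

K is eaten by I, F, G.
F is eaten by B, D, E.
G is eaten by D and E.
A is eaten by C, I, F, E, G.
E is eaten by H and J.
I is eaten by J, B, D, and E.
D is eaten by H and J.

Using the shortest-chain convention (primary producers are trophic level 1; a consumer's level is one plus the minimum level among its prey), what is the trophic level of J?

K is a producer → level 1.
I eats K → level 2.
J eats I → level 3.
No prey of J is below level 2, so 3 is the minimum.

Trophic level 3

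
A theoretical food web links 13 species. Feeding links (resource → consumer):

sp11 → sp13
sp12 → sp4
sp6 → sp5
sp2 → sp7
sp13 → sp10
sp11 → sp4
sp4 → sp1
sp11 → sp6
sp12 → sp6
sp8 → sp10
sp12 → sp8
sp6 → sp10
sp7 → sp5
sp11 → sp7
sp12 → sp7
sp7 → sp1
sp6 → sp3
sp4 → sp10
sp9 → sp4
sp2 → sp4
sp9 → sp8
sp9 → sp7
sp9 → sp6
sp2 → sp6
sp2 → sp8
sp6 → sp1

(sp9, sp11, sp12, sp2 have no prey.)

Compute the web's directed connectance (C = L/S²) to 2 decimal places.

The web has S = 13 species and L = 26 feeding links.
C = L / S² = 26 / 169 = 0.1538 ≈ 0.15.

C = 0.15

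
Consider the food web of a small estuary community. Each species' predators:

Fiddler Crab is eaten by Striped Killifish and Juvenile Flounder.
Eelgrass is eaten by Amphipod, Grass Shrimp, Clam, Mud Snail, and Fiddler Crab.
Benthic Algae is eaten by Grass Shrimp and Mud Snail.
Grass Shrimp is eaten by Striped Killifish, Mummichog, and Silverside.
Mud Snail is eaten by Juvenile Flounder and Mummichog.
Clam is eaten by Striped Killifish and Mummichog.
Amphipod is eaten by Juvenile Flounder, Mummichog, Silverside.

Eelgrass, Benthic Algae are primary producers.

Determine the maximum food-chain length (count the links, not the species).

One longest chain: Eelgrass → Fiddler Crab → Striped Killifish.
It has 3 species and 2 links.

2 links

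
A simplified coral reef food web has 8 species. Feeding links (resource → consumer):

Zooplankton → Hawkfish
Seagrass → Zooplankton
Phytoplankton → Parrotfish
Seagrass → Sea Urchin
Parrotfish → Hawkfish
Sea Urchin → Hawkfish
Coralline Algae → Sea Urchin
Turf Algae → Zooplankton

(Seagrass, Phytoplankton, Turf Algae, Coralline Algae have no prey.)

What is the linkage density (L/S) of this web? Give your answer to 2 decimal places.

There are L = 8 links among S = 8 species.
L/S = 8/8 = 1.0000 ≈ 1.00.

L/S = 1.00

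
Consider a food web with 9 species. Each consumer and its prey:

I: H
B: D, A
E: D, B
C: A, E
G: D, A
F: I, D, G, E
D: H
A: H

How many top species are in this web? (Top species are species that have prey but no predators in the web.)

2

Top species (has prey, but nothing eats it): F, C.
Count: 2.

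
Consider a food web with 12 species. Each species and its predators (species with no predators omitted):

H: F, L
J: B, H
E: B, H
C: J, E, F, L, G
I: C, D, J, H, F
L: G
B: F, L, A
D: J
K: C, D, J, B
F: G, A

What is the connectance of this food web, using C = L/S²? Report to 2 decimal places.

The web has S = 12 species and L = 27 feeding links.
C = L / S² = 27 / 144 = 0.1875 ≈ 0.19.

C = 0.19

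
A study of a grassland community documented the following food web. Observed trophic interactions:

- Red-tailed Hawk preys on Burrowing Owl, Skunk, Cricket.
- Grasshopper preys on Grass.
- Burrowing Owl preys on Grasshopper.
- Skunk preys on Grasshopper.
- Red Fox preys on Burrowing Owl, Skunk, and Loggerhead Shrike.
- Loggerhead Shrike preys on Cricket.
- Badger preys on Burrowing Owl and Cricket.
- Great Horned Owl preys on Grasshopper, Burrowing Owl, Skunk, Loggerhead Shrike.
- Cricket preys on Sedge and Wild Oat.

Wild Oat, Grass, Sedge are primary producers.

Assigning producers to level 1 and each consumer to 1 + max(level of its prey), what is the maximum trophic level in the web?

4

Producers (level 1): Wild Oat, Grass, Sedge.
Grass → Grasshopper → Burrowing Owl → Red-tailed Hawk gives Red-tailed Hawk level 4.
No species has a prey at level 4, so no species reaches level 5.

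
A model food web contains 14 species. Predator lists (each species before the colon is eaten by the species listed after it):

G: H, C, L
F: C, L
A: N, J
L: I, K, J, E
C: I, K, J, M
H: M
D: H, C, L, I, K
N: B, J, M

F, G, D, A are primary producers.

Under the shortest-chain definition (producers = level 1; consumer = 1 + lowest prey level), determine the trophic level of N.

Trophic level 2

A is a producer → level 1.
N eats A → level 2.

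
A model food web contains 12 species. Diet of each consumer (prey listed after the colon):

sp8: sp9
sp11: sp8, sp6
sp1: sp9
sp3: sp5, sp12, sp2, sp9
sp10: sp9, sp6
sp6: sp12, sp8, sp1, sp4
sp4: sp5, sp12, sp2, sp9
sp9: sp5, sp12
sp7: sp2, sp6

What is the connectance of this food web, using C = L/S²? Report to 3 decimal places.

The web has S = 12 species and L = 22 feeding links.
C = L / S² = 22 / 144 = 0.1528 ≈ 0.153.

C = 0.153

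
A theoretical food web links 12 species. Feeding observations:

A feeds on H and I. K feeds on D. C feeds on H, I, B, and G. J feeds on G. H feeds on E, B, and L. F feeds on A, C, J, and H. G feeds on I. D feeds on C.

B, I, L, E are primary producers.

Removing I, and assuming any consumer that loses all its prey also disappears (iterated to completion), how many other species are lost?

2

Remove I.
Round 1: G (all prey gone) → extinct.
Round 2: J (all prey gone) → extinct.
No further losses. Total secondary extinctions: 2.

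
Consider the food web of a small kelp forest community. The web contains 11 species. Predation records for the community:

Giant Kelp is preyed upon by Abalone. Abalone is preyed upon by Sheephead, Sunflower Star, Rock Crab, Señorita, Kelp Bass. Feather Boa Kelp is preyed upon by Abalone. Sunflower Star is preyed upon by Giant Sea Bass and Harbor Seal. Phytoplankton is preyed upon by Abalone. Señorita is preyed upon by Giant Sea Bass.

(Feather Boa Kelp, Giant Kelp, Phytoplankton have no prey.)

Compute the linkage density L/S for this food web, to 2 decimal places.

There are L = 11 links among S = 11 species.
L/S = 11/11 = 1.0000 ≈ 1.00.

L/S = 1.00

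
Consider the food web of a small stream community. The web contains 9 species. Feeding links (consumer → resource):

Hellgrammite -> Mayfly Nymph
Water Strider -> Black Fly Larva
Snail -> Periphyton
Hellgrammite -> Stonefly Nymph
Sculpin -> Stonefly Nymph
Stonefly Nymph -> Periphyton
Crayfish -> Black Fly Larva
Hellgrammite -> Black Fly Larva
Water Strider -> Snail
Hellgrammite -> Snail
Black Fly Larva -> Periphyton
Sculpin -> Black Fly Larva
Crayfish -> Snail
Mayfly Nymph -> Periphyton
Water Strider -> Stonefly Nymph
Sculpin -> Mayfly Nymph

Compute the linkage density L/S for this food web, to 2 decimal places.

L/S = 1.78

There are L = 16 links among S = 9 species.
L/S = 16/9 = 1.7778 ≈ 1.78.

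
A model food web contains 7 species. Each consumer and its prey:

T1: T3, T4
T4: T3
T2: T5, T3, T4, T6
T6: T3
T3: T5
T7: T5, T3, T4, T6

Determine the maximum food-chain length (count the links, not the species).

3 links

One longest chain: T5 → T3 → T4 → T7.
It has 4 species and 3 links.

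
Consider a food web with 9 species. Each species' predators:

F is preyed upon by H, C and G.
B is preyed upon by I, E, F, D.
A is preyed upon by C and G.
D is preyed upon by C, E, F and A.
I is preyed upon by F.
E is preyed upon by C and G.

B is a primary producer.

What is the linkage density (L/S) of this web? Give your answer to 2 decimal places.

L/S = 1.78

There are L = 16 links among S = 9 species.
L/S = 16/9 = 1.7778 ≈ 1.78.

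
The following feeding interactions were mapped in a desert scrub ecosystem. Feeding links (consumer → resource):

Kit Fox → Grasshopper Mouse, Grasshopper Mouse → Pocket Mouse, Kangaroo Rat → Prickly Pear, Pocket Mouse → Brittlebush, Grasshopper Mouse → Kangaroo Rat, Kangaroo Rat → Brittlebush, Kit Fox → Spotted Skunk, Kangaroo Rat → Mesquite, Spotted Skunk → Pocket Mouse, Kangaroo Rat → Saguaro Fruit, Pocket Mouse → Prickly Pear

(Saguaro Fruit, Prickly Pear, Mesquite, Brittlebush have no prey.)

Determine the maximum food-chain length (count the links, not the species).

One longest chain: Prickly Pear → Pocket Mouse → Spotted Skunk → Kit Fox.
It has 4 species and 3 links.

3 links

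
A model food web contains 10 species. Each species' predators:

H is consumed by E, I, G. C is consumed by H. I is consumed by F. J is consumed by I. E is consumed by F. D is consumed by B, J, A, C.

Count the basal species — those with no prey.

Basal species (no prey listed): D.
Count: 1.

1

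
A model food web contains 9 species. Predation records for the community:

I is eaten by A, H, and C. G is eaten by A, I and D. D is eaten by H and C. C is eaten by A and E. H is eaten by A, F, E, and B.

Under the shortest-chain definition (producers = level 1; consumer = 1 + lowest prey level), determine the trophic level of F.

Trophic level 4

G is a producer → level 1.
D eats G → level 2.
H eats D → level 3.
F eats H → level 4.
No prey of F is below level 3, so 4 is the minimum.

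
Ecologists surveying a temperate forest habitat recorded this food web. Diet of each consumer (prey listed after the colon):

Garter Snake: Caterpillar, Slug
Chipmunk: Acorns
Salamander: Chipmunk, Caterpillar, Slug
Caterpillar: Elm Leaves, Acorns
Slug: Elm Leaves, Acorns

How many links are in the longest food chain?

One longest chain: Acorns → Chipmunk → Salamander.
It has 3 species and 2 links.

2 links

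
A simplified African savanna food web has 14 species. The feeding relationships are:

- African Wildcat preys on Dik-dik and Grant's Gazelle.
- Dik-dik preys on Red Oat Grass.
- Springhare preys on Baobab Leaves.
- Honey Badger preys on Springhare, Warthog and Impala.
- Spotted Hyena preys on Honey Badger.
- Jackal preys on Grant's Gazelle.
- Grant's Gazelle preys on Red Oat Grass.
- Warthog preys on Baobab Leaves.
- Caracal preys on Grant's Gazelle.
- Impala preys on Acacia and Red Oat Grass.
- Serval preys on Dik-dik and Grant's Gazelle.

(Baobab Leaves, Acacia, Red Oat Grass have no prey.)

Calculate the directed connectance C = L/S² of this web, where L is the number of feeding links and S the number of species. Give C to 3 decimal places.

The web has S = 14 species and L = 16 feeding links.
C = L / S² = 16 / 196 = 0.0816 ≈ 0.082.

C = 0.082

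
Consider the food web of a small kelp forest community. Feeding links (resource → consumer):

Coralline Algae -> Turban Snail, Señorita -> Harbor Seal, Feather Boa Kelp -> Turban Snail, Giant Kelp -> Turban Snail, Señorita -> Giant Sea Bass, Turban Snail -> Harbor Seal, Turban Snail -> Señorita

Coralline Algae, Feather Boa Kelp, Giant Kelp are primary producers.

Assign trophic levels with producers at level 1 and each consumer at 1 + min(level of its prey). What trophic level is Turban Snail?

Trophic level 2

Coralline Algae is a producer → level 1.
Turban Snail eats Coralline Algae → level 2.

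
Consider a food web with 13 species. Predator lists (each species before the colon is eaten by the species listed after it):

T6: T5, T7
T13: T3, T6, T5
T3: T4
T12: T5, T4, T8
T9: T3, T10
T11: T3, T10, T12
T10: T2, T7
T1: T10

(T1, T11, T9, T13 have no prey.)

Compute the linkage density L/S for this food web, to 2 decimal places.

There are L = 17 links among S = 13 species.
L/S = 17/13 = 1.3077 ≈ 1.31.

L/S = 1.31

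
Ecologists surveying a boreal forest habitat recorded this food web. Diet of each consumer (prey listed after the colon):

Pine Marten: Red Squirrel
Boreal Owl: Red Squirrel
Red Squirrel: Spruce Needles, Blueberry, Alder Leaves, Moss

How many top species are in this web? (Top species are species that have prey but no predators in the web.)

2

Top species (has prey, but nothing eats it): Boreal Owl, Pine Marten.
Count: 2.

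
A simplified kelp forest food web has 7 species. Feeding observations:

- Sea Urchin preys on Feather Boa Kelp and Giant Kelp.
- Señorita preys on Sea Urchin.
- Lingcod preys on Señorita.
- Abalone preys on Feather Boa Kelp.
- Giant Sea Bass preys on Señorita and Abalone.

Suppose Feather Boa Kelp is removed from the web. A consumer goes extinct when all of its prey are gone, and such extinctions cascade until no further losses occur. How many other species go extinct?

1

Remove Feather Boa Kelp.
Round 1: Abalone (all prey gone) → extinct.
No further losses. Total secondary extinctions: 1.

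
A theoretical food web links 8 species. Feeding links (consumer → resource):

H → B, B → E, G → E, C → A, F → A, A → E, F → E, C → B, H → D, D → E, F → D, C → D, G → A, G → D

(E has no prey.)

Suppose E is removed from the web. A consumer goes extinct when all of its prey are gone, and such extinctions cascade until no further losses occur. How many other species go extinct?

Remove E.
Round 1: A (all prey gone), D (all prey gone), B (all prey gone) → extinct.
Round 2: H (all prey gone), C (all prey gone), G (all prey gone), F (all prey gone) → extinct.
No further losses. Total secondary extinctions: 7.

7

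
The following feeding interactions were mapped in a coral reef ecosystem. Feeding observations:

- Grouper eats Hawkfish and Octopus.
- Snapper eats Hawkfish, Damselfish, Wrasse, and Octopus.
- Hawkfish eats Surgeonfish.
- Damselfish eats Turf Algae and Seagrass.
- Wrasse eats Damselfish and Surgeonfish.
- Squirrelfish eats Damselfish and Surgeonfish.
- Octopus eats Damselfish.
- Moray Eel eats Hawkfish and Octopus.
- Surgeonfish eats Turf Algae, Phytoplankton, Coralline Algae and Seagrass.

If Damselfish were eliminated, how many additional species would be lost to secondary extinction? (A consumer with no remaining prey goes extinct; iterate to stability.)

Remove Damselfish.
Round 1: Octopus (all prey gone) → extinct.
No further losses. Total secondary extinctions: 1.

1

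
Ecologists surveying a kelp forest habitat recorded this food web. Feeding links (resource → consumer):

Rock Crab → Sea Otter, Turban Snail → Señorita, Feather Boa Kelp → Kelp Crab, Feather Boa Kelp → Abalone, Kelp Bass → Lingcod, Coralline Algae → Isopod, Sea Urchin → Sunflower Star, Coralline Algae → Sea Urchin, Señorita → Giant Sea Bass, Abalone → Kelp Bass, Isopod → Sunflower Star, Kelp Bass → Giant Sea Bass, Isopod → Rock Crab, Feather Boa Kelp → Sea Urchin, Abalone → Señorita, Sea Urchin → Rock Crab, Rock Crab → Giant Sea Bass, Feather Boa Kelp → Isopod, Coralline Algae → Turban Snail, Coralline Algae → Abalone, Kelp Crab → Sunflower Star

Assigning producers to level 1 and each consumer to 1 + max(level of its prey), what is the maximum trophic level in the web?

4

Producers (level 1): Coralline Algae, Feather Boa Kelp.
Coralline Algae → Abalone → Kelp Bass → Lingcod gives Lingcod level 4.
No species has a prey at level 4, so no species reaches level 5.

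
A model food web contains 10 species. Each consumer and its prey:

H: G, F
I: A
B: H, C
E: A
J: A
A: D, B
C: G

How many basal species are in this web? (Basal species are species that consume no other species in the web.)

3

Basal species (no prey listed): D, G, F.
Count: 3.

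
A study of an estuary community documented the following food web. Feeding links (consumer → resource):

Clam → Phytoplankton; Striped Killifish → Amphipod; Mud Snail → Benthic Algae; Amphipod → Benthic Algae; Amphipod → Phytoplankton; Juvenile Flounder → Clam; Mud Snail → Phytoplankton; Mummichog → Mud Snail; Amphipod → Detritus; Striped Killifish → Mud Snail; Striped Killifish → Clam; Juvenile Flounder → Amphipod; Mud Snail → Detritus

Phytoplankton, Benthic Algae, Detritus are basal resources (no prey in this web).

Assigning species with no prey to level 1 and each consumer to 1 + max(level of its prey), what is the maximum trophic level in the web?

3

Basal resources (level 1): Phytoplankton, Benthic Algae, Detritus.
Phytoplankton → Mud Snail → Mummichog gives Mummichog level 3.
No species has a prey at level 3, so no species reaches level 4.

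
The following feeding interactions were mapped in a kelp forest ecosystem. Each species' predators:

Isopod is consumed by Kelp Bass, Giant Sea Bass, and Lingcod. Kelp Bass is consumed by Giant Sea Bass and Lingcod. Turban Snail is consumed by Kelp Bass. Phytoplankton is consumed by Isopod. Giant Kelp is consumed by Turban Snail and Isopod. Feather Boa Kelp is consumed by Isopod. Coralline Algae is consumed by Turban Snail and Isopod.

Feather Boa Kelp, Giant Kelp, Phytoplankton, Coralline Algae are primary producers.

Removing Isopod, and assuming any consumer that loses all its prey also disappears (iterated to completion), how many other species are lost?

Remove Isopod.
Every predator of it retains at least one other prey: Kelp Bass still has Turban Snail; Lingcod still has Kelp Bass; Giant Sea Bass still has Kelp Bass.
No consumer loses all prey, so no secondary extinctions occur.

0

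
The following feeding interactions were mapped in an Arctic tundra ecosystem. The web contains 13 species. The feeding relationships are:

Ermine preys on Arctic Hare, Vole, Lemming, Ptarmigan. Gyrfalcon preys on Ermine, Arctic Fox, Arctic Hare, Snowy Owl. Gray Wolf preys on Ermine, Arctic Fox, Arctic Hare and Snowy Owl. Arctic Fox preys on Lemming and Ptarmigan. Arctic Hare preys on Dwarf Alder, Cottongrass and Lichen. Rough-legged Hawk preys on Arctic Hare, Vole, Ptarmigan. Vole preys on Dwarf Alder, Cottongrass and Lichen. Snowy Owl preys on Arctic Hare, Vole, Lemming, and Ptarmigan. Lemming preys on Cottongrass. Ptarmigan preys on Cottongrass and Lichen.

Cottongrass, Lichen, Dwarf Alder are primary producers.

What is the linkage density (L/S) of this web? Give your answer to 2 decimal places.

L/S = 2.31

There are L = 30 links among S = 13 species.
L/S = 30/13 = 2.3077 ≈ 2.31.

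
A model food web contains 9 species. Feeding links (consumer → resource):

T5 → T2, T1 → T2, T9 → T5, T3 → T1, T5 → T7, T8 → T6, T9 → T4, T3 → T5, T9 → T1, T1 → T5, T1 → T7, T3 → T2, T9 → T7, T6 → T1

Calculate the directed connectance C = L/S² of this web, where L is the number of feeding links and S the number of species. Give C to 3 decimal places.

The web has S = 9 species and L = 14 feeding links.
C = L / S² = 14 / 81 = 0.1728 ≈ 0.173.

C = 0.173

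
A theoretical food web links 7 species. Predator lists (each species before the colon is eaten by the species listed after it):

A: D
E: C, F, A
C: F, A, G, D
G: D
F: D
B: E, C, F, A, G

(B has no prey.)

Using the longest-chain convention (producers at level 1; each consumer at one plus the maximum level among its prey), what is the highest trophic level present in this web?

Producers (level 1): B.
B → E → C → F → D gives D level 5.
No species has a prey at level 5, so no species reaches level 6.

5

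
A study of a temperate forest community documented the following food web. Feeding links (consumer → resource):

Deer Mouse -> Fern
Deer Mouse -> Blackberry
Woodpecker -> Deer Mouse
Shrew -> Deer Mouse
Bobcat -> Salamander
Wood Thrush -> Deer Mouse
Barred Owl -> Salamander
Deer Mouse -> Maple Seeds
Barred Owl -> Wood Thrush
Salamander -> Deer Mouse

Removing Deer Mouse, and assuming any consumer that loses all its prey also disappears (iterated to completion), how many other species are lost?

Remove Deer Mouse.
Round 1: Shrew (all prey gone), Woodpecker (all prey gone), Wood Thrush (all prey gone), Salamander (all prey gone) → extinct.
Round 2: Bobcat (all prey gone), Barred Owl (all prey gone) → extinct.
No further losses. Total secondary extinctions: 6.

6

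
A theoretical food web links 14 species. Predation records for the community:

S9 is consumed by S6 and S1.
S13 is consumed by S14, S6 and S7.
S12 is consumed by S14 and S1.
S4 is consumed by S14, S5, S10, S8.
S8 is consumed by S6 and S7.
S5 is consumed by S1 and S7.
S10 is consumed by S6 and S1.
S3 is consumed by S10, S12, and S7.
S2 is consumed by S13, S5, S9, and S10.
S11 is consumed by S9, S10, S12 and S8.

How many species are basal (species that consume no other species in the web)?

Basal species (no prey listed): S4, S2, S3, S11.
Count: 4.

4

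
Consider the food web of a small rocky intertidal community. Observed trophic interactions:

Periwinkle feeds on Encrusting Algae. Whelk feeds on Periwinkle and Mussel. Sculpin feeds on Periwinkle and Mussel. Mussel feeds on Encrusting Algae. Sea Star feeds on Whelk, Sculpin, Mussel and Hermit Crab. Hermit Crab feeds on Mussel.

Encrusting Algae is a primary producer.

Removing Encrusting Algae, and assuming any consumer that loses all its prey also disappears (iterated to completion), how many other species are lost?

6

Remove Encrusting Algae.
Round 1: Mussel (all prey gone), Periwinkle (all prey gone) → extinct.
Round 2: Hermit Crab (all prey gone), Whelk (all prey gone), Sculpin (all prey gone) → extinct.
Round 3: Sea Star (all prey gone) → extinct.
No further losses. Total secondary extinctions: 6.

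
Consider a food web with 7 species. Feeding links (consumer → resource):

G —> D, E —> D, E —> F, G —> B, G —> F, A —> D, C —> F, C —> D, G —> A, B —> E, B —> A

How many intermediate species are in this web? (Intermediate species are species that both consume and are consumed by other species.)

Intermediate species (has both prey and predators): A, E, B.
Count: 3.

3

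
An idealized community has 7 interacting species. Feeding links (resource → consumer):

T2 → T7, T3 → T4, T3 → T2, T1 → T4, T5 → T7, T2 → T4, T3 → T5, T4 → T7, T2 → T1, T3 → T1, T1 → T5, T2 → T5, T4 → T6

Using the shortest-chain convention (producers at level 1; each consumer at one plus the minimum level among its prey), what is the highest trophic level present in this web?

Producers (level 1): T3.
Following each consumer down to its lowest-level prey: T3 → T4 → T6 (levels 1 through 3).
All prey of T6 (T4 2) are at level 2 or above, so T6 is at level 1 + 2 = 3.
Every consumer has at least one prey at level 2 or below, so none exceeds level 3.

3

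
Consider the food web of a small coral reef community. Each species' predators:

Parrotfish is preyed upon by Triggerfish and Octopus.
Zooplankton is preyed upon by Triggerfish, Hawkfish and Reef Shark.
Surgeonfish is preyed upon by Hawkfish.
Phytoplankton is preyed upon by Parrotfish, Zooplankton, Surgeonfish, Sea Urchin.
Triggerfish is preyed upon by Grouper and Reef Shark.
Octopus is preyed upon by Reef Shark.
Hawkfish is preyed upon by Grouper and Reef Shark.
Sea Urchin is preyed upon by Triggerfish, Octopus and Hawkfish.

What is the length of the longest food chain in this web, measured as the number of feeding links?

3 links

One longest chain: Phytoplankton → Sea Urchin → Triggerfish → Grouper.
It has 4 species and 3 links.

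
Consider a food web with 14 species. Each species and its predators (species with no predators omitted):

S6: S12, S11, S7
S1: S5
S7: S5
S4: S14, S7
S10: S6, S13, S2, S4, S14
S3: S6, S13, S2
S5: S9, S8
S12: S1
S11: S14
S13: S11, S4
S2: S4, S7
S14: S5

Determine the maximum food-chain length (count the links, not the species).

One longest chain: S10 → S6 → S12 → S1 → S5 → S9.
It has 6 species and 5 links.

5 links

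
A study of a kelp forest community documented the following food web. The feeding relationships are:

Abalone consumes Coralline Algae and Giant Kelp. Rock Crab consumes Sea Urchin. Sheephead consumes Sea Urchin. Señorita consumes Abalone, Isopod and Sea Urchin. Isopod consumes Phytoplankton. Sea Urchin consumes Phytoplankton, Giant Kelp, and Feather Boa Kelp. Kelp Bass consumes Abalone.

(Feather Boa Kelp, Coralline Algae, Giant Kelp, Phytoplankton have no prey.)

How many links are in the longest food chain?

2 links

One longest chain: Feather Boa Kelp → Sea Urchin → Sheephead.
It has 3 species and 2 links.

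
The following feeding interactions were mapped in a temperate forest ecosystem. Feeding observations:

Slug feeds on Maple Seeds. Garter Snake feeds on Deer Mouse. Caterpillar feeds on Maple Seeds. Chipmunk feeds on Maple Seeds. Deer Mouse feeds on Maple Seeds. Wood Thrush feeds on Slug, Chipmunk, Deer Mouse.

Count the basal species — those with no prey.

Basal species (no prey listed): Maple Seeds.
Count: 1.

1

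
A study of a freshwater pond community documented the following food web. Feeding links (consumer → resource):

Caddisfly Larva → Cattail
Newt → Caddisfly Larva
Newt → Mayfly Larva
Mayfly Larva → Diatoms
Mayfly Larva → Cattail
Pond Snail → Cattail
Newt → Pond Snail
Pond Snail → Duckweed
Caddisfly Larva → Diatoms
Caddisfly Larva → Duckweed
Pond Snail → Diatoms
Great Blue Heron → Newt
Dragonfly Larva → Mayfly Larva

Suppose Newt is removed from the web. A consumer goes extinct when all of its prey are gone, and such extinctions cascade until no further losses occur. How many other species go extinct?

Remove Newt.
Round 1: Great Blue Heron (all prey gone) → extinct.
No further losses. Total secondary extinctions: 1.

1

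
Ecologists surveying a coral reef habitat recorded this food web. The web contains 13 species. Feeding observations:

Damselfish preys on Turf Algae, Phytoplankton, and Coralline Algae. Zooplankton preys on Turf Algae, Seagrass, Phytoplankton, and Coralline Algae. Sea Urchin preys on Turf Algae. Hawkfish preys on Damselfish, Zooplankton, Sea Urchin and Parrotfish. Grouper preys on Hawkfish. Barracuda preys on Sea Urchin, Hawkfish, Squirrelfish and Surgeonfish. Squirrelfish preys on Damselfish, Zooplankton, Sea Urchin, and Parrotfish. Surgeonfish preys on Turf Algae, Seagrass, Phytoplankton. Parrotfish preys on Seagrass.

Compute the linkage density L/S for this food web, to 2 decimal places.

L/S = 1.92

There are L = 25 links among S = 13 species.
L/S = 25/13 = 1.9231 ≈ 1.92.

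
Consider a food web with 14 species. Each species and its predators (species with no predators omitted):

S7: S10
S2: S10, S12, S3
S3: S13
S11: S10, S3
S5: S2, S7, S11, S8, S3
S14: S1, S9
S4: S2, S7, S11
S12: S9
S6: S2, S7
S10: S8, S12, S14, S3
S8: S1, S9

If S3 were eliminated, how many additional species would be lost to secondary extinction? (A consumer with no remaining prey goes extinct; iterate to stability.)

Remove S3.
Round 1: S13 (all prey gone) → extinct.
No further losses. Total secondary extinctions: 1.

1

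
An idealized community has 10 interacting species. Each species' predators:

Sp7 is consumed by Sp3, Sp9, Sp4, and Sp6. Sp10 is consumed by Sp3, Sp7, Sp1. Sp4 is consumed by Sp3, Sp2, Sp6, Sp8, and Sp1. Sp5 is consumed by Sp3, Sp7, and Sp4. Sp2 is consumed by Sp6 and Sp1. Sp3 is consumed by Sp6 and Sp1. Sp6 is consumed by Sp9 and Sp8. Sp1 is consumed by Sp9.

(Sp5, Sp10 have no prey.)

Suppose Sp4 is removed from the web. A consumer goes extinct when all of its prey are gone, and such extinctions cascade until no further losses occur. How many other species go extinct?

1

Remove Sp4.
Round 1: Sp2 (all prey gone) → extinct.
No further losses. Total secondary extinctions: 1.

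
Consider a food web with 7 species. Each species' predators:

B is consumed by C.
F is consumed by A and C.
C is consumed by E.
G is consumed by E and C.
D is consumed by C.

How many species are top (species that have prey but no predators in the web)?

2

Top species (has prey, but nothing eats it): A, E.
Count: 2.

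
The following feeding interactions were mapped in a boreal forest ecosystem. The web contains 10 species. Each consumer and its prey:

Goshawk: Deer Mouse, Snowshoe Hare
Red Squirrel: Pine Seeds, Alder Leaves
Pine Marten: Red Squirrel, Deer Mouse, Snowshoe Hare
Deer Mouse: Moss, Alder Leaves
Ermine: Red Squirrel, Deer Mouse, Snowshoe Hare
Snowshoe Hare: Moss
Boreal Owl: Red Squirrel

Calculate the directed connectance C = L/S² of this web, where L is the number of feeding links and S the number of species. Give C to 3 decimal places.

The web has S = 10 species and L = 14 feeding links.
C = L / S² = 14 / 100 = 0.1400 ≈ 0.140.

C = 0.140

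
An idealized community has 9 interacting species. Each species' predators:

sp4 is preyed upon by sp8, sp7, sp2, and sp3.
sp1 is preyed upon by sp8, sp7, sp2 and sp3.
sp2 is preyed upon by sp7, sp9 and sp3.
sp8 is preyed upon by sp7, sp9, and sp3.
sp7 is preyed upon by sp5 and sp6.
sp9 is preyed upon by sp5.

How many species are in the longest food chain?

4 species

One longest chain: sp4 → sp2 → sp7 → sp5.
It has 4 species and 3 links.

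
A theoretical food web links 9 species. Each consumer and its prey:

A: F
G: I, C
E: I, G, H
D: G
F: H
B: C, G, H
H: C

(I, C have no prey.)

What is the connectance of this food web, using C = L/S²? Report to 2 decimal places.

The web has S = 9 species and L = 12 feeding links.
C = L / S² = 12 / 81 = 0.1481 ≈ 0.15.

C = 0.15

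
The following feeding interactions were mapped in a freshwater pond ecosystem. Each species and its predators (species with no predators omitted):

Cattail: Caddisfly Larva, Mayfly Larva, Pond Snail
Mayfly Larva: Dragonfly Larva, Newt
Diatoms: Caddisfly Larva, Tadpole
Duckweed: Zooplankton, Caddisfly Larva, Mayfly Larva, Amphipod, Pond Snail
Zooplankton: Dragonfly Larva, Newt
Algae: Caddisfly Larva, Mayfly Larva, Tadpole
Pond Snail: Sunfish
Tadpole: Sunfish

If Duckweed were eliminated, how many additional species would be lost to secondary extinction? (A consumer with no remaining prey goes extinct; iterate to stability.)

Remove Duckweed.
Round 1: Zooplankton (all prey gone), Amphipod (all prey gone) → extinct.
No further losses. Total secondary extinctions: 2.

2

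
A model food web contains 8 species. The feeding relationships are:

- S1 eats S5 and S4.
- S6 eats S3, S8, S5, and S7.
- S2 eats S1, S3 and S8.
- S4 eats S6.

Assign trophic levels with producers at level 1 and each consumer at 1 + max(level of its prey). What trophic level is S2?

Trophic level 5

S3 is a producer → level 1.
S6 eats S3 (level 1); other prey at levels: S7 1, S8 1, S5 1 → level 2.
S4 eats S6 → level 3.
S1 eats S4 (level 3); other prey at levels: S5 1 → level 4.
S2 eats S1 (level 4); other prey at levels: S3 1, S8 1 → level 5.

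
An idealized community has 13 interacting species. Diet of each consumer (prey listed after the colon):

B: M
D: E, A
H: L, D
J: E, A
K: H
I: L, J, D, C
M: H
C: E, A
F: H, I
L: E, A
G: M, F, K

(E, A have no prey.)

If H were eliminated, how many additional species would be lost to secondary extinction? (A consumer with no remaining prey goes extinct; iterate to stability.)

3

Remove H.
Round 1: M (all prey gone), K (all prey gone) → extinct.
Round 2: B (all prey gone) → extinct.
No further losses. Total secondary extinctions: 3.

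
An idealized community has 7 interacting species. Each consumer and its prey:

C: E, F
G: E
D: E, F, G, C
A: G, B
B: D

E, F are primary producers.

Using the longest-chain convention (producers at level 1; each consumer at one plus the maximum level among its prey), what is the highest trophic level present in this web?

5

Producers (level 1): E, F.
E → G → D → B → A gives A level 5.
No species has a prey at level 5, so no species reaches level 6.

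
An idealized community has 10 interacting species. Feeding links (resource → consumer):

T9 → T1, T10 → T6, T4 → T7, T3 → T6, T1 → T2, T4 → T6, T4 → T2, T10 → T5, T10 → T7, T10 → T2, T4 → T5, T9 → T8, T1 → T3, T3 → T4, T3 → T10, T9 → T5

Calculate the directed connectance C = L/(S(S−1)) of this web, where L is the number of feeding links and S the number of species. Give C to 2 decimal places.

The web has S = 10 species and L = 16 feeding links.
C = L / (S(S−1)) = 16 / 90 = 0.1778 ≈ 0.18.

C = 0.18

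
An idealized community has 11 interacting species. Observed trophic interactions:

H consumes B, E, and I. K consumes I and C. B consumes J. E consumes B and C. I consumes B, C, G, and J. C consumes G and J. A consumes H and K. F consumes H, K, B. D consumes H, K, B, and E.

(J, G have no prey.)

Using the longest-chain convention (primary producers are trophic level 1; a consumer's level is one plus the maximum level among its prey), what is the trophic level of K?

Trophic level 4

J is a producer → level 1.
C eats J (level 1); other prey at levels: G 1 → level 2.
I eats C (level 2); other prey at levels: J 1, G 1, B 2 → level 3.
K eats I (level 3); other prey at levels: C 2 → level 4.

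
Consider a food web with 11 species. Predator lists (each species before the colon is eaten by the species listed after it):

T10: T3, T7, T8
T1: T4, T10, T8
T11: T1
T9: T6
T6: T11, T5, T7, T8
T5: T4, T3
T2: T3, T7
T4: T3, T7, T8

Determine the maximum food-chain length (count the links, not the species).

One longest chain: T9 → T6 → T11 → T1 → T4 → T3.
It has 6 species and 5 links.

5 links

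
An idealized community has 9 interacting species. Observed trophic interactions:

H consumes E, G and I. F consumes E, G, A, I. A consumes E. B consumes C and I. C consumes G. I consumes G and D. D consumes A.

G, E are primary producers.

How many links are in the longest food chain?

One longest chain: E → A → D → I → H.
It has 5 species and 4 links.

4 links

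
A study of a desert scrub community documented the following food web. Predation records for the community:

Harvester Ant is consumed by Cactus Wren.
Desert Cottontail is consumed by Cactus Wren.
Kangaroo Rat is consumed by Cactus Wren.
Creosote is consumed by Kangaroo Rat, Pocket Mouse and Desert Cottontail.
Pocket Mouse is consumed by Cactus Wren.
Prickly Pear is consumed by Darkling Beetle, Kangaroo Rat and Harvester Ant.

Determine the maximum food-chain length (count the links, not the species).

2 links

One longest chain: Creosote → Kangaroo Rat → Cactus Wren.
It has 3 species and 2 links.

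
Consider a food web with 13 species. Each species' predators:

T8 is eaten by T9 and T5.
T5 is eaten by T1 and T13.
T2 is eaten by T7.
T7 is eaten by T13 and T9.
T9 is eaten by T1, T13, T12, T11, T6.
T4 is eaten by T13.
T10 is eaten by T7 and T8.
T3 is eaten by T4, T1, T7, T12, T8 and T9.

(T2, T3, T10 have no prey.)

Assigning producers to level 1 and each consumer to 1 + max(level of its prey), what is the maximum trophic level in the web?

4

Producers (level 1): T2, T3, T10.
T2 → T7 → T9 → T11 gives T11 level 4.
No species has a prey at level 4, so no species reaches level 5.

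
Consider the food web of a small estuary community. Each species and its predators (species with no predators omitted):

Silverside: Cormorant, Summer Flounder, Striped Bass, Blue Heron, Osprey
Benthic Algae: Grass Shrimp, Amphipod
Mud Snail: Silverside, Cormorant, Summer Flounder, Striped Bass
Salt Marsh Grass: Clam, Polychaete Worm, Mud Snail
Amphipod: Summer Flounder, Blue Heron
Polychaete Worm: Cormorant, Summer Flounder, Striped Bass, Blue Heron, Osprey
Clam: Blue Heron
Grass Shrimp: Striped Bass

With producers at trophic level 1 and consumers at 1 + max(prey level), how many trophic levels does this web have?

Producers (level 1): Salt Marsh Grass, Benthic Algae.
Salt Marsh Grass → Mud Snail → Silverside → Summer Flounder gives Summer Flounder level 4.
No species has a prey at level 4, so no species reaches level 5.

4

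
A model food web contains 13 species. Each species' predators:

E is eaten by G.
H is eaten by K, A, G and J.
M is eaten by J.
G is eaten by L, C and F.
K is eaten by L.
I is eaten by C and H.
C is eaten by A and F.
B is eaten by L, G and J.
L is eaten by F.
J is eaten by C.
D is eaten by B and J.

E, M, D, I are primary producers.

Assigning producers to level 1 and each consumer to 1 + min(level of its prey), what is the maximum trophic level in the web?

Producers (level 1): E, M, D, I.
Following each consumer down to its lowest-level prey: I → H → K (levels 1 through 3).
All prey of K (H 2) are at level 2 or above, so K is at level 1 + 2 = 3.
Every consumer has at least one prey at level 2 or below, so none exceeds level 3.

3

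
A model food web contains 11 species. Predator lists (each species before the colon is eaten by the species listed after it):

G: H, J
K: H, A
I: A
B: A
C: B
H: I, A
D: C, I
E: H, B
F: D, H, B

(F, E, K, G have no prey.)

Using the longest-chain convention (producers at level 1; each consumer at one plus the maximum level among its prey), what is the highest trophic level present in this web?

Producers (level 1): F, E, K, G.
F → D → C → B → A gives A level 5.
No species has a prey at level 5, so no species reaches level 6.

5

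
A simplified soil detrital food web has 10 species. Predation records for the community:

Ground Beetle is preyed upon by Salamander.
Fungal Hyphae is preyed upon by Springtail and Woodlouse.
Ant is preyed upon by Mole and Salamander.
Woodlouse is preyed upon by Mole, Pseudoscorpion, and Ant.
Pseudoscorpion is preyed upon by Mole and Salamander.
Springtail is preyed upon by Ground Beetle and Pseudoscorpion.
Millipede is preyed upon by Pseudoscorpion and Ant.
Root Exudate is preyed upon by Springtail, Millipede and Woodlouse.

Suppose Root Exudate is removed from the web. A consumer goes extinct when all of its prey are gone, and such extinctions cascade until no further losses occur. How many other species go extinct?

Remove Root Exudate.
Round 1: Millipede (all prey gone) → extinct.
No further losses. Total secondary extinctions: 1.

1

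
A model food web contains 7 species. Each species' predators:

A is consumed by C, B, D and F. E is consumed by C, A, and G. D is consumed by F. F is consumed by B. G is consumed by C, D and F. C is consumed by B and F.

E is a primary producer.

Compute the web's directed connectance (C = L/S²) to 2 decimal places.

C = 0.29

The web has S = 7 species and L = 14 feeding links.
C = L / S² = 14 / 49 = 0.2857 ≈ 0.29.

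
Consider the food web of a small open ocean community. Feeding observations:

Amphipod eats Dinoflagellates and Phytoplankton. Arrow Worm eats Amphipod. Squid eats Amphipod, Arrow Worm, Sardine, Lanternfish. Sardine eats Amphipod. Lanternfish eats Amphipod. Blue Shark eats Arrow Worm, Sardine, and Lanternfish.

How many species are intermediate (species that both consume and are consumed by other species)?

Intermediate species (has both prey and predators): Amphipod, Sardine, Arrow Worm, Lanternfish.
Count: 4.

4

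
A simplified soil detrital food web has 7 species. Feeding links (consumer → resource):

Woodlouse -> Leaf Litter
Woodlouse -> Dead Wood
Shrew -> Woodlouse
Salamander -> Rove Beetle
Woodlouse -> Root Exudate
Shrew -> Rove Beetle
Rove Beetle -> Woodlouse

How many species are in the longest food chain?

One longest chain: Leaf Litter → Woodlouse → Rove Beetle → Salamander.
It has 4 species and 3 links.

4 species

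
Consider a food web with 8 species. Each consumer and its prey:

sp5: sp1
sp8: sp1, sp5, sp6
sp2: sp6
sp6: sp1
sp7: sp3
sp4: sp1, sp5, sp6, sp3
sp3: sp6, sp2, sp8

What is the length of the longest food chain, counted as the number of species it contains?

5 species

One longest chain: sp1 → sp6 → sp2 → sp3 → sp4.
It has 5 species and 4 links.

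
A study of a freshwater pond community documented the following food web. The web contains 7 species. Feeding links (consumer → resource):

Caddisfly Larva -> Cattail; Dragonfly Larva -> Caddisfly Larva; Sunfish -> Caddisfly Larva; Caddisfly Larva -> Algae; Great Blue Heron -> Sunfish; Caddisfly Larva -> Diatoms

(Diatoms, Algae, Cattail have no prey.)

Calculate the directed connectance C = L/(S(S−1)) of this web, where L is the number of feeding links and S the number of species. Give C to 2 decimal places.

The web has S = 7 species and L = 6 feeding links.
C = L / (S(S−1)) = 6 / 42 = 0.1429 ≈ 0.14.

C = 0.14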